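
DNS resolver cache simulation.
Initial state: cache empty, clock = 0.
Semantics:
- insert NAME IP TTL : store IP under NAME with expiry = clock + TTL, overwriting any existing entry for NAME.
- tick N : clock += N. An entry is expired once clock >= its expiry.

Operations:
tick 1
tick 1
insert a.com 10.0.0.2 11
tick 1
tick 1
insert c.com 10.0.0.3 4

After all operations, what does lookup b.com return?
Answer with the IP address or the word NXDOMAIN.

Op 1: tick 1 -> clock=1.
Op 2: tick 1 -> clock=2.
Op 3: insert a.com -> 10.0.0.2 (expiry=2+11=13). clock=2
Op 4: tick 1 -> clock=3.
Op 5: tick 1 -> clock=4.
Op 6: insert c.com -> 10.0.0.3 (expiry=4+4=8). clock=4
lookup b.com: not in cache (expired or never inserted)

Answer: NXDOMAIN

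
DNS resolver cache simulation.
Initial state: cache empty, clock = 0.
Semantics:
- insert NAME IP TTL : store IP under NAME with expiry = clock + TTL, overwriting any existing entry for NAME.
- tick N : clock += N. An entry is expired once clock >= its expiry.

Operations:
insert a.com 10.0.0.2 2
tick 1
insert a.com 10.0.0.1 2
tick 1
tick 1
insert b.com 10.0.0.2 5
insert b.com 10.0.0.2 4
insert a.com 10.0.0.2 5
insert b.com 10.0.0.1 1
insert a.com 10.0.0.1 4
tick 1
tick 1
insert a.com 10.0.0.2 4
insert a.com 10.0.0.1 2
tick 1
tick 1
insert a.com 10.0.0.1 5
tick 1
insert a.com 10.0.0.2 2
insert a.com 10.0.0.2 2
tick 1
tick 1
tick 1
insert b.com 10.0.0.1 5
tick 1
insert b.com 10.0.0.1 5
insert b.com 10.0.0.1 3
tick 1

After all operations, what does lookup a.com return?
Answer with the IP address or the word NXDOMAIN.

Answer: NXDOMAIN

Derivation:
Op 1: insert a.com -> 10.0.0.2 (expiry=0+2=2). clock=0
Op 2: tick 1 -> clock=1.
Op 3: insert a.com -> 10.0.0.1 (expiry=1+2=3). clock=1
Op 4: tick 1 -> clock=2.
Op 5: tick 1 -> clock=3. purged={a.com}
Op 6: insert b.com -> 10.0.0.2 (expiry=3+5=8). clock=3
Op 7: insert b.com -> 10.0.0.2 (expiry=3+4=7). clock=3
Op 8: insert a.com -> 10.0.0.2 (expiry=3+5=8). clock=3
Op 9: insert b.com -> 10.0.0.1 (expiry=3+1=4). clock=3
Op 10: insert a.com -> 10.0.0.1 (expiry=3+4=7). clock=3
Op 11: tick 1 -> clock=4. purged={b.com}
Op 12: tick 1 -> clock=5.
Op 13: insert a.com -> 10.0.0.2 (expiry=5+4=9). clock=5
Op 14: insert a.com -> 10.0.0.1 (expiry=5+2=7). clock=5
Op 15: tick 1 -> clock=6.
Op 16: tick 1 -> clock=7. purged={a.com}
Op 17: insert a.com -> 10.0.0.1 (expiry=7+5=12). clock=7
Op 18: tick 1 -> clock=8.
Op 19: insert a.com -> 10.0.0.2 (expiry=8+2=10). clock=8
Op 20: insert a.com -> 10.0.0.2 (expiry=8+2=10). clock=8
Op 21: tick 1 -> clock=9.
Op 22: tick 1 -> clock=10. purged={a.com}
Op 23: tick 1 -> clock=11.
Op 24: insert b.com -> 10.0.0.1 (expiry=11+5=16). clock=11
Op 25: tick 1 -> clock=12.
Op 26: insert b.com -> 10.0.0.1 (expiry=12+5=17). clock=12
Op 27: insert b.com -> 10.0.0.1 (expiry=12+3=15). clock=12
Op 28: tick 1 -> clock=13.
lookup a.com: not in cache (expired or never inserted)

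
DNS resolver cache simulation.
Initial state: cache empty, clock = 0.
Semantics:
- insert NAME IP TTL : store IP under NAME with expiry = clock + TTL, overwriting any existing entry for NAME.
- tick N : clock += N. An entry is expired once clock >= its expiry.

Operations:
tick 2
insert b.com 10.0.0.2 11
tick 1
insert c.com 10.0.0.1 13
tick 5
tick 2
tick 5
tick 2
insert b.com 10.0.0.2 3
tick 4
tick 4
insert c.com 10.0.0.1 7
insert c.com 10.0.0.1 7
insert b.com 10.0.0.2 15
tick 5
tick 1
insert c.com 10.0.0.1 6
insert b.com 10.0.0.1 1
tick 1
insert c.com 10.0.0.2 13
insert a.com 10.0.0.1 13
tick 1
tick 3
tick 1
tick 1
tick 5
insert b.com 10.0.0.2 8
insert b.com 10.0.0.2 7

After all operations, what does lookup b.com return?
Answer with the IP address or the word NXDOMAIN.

Op 1: tick 2 -> clock=2.
Op 2: insert b.com -> 10.0.0.2 (expiry=2+11=13). clock=2
Op 3: tick 1 -> clock=3.
Op 4: insert c.com -> 10.0.0.1 (expiry=3+13=16). clock=3
Op 5: tick 5 -> clock=8.
Op 6: tick 2 -> clock=10.
Op 7: tick 5 -> clock=15. purged={b.com}
Op 8: tick 2 -> clock=17. purged={c.com}
Op 9: insert b.com -> 10.0.0.2 (expiry=17+3=20). clock=17
Op 10: tick 4 -> clock=21. purged={b.com}
Op 11: tick 4 -> clock=25.
Op 12: insert c.com -> 10.0.0.1 (expiry=25+7=32). clock=25
Op 13: insert c.com -> 10.0.0.1 (expiry=25+7=32). clock=25
Op 14: insert b.com -> 10.0.0.2 (expiry=25+15=40). clock=25
Op 15: tick 5 -> clock=30.
Op 16: tick 1 -> clock=31.
Op 17: insert c.com -> 10.0.0.1 (expiry=31+6=37). clock=31
Op 18: insert b.com -> 10.0.0.1 (expiry=31+1=32). clock=31
Op 19: tick 1 -> clock=32. purged={b.com}
Op 20: insert c.com -> 10.0.0.2 (expiry=32+13=45). clock=32
Op 21: insert a.com -> 10.0.0.1 (expiry=32+13=45). clock=32
Op 22: tick 1 -> clock=33.
Op 23: tick 3 -> clock=36.
Op 24: tick 1 -> clock=37.
Op 25: tick 1 -> clock=38.
Op 26: tick 5 -> clock=43.
Op 27: insert b.com -> 10.0.0.2 (expiry=43+8=51). clock=43
Op 28: insert b.com -> 10.0.0.2 (expiry=43+7=50). clock=43
lookup b.com: present, ip=10.0.0.2 expiry=50 > clock=43

Answer: 10.0.0.2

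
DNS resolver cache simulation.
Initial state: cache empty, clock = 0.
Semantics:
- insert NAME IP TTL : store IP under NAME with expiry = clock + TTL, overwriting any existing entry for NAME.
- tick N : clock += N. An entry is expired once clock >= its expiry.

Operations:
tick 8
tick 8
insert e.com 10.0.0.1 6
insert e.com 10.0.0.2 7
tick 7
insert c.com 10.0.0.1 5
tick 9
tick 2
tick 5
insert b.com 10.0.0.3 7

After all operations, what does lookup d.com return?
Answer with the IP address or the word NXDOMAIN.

Answer: NXDOMAIN

Derivation:
Op 1: tick 8 -> clock=8.
Op 2: tick 8 -> clock=16.
Op 3: insert e.com -> 10.0.0.1 (expiry=16+6=22). clock=16
Op 4: insert e.com -> 10.0.0.2 (expiry=16+7=23). clock=16
Op 5: tick 7 -> clock=23. purged={e.com}
Op 6: insert c.com -> 10.0.0.1 (expiry=23+5=28). clock=23
Op 7: tick 9 -> clock=32. purged={c.com}
Op 8: tick 2 -> clock=34.
Op 9: tick 5 -> clock=39.
Op 10: insert b.com -> 10.0.0.3 (expiry=39+7=46). clock=39
lookup d.com: not in cache (expired or never inserted)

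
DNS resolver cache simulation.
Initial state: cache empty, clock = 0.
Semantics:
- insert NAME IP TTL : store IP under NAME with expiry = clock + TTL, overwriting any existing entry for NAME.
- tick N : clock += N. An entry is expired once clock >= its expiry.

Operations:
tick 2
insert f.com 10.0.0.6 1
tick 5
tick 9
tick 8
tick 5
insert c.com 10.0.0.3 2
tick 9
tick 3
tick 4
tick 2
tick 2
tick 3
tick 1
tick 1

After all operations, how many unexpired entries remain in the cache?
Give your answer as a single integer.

Answer: 0

Derivation:
Op 1: tick 2 -> clock=2.
Op 2: insert f.com -> 10.0.0.6 (expiry=2+1=3). clock=2
Op 3: tick 5 -> clock=7. purged={f.com}
Op 4: tick 9 -> clock=16.
Op 5: tick 8 -> clock=24.
Op 6: tick 5 -> clock=29.
Op 7: insert c.com -> 10.0.0.3 (expiry=29+2=31). clock=29
Op 8: tick 9 -> clock=38. purged={c.com}
Op 9: tick 3 -> clock=41.
Op 10: tick 4 -> clock=45.
Op 11: tick 2 -> clock=47.
Op 12: tick 2 -> clock=49.
Op 13: tick 3 -> clock=52.
Op 14: tick 1 -> clock=53.
Op 15: tick 1 -> clock=54.
Final cache (unexpired): {} -> size=0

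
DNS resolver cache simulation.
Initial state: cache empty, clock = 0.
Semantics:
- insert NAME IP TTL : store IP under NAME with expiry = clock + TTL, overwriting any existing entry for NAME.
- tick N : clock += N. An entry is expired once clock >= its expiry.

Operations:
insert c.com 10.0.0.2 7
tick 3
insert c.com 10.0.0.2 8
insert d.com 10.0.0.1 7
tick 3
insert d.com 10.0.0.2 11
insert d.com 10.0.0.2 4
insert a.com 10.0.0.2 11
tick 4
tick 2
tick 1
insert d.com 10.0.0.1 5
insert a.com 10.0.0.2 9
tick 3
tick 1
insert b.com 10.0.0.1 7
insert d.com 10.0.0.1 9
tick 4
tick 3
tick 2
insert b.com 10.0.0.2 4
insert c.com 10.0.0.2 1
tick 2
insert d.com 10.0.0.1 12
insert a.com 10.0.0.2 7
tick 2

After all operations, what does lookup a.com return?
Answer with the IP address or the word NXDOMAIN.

Op 1: insert c.com -> 10.0.0.2 (expiry=0+7=7). clock=0
Op 2: tick 3 -> clock=3.
Op 3: insert c.com -> 10.0.0.2 (expiry=3+8=11). clock=3
Op 4: insert d.com -> 10.0.0.1 (expiry=3+7=10). clock=3
Op 5: tick 3 -> clock=6.
Op 6: insert d.com -> 10.0.0.2 (expiry=6+11=17). clock=6
Op 7: insert d.com -> 10.0.0.2 (expiry=6+4=10). clock=6
Op 8: insert a.com -> 10.0.0.2 (expiry=6+11=17). clock=6
Op 9: tick 4 -> clock=10. purged={d.com}
Op 10: tick 2 -> clock=12. purged={c.com}
Op 11: tick 1 -> clock=13.
Op 12: insert d.com -> 10.0.0.1 (expiry=13+5=18). clock=13
Op 13: insert a.com -> 10.0.0.2 (expiry=13+9=22). clock=13
Op 14: tick 3 -> clock=16.
Op 15: tick 1 -> clock=17.
Op 16: insert b.com -> 10.0.0.1 (expiry=17+7=24). clock=17
Op 17: insert d.com -> 10.0.0.1 (expiry=17+9=26). clock=17
Op 18: tick 4 -> clock=21.
Op 19: tick 3 -> clock=24. purged={a.com,b.com}
Op 20: tick 2 -> clock=26. purged={d.com}
Op 21: insert b.com -> 10.0.0.2 (expiry=26+4=30). clock=26
Op 22: insert c.com -> 10.0.0.2 (expiry=26+1=27). clock=26
Op 23: tick 2 -> clock=28. purged={c.com}
Op 24: insert d.com -> 10.0.0.1 (expiry=28+12=40). clock=28
Op 25: insert a.com -> 10.0.0.2 (expiry=28+7=35). clock=28
Op 26: tick 2 -> clock=30. purged={b.com}
lookup a.com: present, ip=10.0.0.2 expiry=35 > clock=30

Answer: 10.0.0.2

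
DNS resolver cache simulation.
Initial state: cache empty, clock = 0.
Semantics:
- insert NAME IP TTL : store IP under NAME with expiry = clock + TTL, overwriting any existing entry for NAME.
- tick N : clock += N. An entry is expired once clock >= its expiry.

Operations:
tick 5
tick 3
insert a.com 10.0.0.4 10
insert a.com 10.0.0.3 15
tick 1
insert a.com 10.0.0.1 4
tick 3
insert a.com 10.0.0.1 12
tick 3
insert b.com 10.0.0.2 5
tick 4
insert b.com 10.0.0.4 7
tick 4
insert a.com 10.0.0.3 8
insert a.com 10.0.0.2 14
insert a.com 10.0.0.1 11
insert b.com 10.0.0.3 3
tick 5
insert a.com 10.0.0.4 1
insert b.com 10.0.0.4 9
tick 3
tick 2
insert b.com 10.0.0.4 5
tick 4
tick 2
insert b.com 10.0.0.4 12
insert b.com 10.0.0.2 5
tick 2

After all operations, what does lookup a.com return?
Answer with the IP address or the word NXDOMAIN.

Op 1: tick 5 -> clock=5.
Op 2: tick 3 -> clock=8.
Op 3: insert a.com -> 10.0.0.4 (expiry=8+10=18). clock=8
Op 4: insert a.com -> 10.0.0.3 (expiry=8+15=23). clock=8
Op 5: tick 1 -> clock=9.
Op 6: insert a.com -> 10.0.0.1 (expiry=9+4=13). clock=9
Op 7: tick 3 -> clock=12.
Op 8: insert a.com -> 10.0.0.1 (expiry=12+12=24). clock=12
Op 9: tick 3 -> clock=15.
Op 10: insert b.com -> 10.0.0.2 (expiry=15+5=20). clock=15
Op 11: tick 4 -> clock=19.
Op 12: insert b.com -> 10.0.0.4 (expiry=19+7=26). clock=19
Op 13: tick 4 -> clock=23.
Op 14: insert a.com -> 10.0.0.3 (expiry=23+8=31). clock=23
Op 15: insert a.com -> 10.0.0.2 (expiry=23+14=37). clock=23
Op 16: insert a.com -> 10.0.0.1 (expiry=23+11=34). clock=23
Op 17: insert b.com -> 10.0.0.3 (expiry=23+3=26). clock=23
Op 18: tick 5 -> clock=28. purged={b.com}
Op 19: insert a.com -> 10.0.0.4 (expiry=28+1=29). clock=28
Op 20: insert b.com -> 10.0.0.4 (expiry=28+9=37). clock=28
Op 21: tick 3 -> clock=31. purged={a.com}
Op 22: tick 2 -> clock=33.
Op 23: insert b.com -> 10.0.0.4 (expiry=33+5=38). clock=33
Op 24: tick 4 -> clock=37.
Op 25: tick 2 -> clock=39. purged={b.com}
Op 26: insert b.com -> 10.0.0.4 (expiry=39+12=51). clock=39
Op 27: insert b.com -> 10.0.0.2 (expiry=39+5=44). clock=39
Op 28: tick 2 -> clock=41.
lookup a.com: not in cache (expired or never inserted)

Answer: NXDOMAIN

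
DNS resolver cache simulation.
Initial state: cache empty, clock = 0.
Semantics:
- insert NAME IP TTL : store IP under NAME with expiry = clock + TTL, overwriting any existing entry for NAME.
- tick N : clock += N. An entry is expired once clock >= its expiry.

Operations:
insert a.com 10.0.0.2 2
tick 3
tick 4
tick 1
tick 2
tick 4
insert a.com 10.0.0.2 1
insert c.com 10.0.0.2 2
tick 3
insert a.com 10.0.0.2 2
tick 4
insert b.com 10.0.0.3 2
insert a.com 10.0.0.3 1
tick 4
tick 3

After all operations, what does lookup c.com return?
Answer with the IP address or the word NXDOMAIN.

Answer: NXDOMAIN

Derivation:
Op 1: insert a.com -> 10.0.0.2 (expiry=0+2=2). clock=0
Op 2: tick 3 -> clock=3. purged={a.com}
Op 3: tick 4 -> clock=7.
Op 4: tick 1 -> clock=8.
Op 5: tick 2 -> clock=10.
Op 6: tick 4 -> clock=14.
Op 7: insert a.com -> 10.0.0.2 (expiry=14+1=15). clock=14
Op 8: insert c.com -> 10.0.0.2 (expiry=14+2=16). clock=14
Op 9: tick 3 -> clock=17. purged={a.com,c.com}
Op 10: insert a.com -> 10.0.0.2 (expiry=17+2=19). clock=17
Op 11: tick 4 -> clock=21. purged={a.com}
Op 12: insert b.com -> 10.0.0.3 (expiry=21+2=23). clock=21
Op 13: insert a.com -> 10.0.0.3 (expiry=21+1=22). clock=21
Op 14: tick 4 -> clock=25. purged={a.com,b.com}
Op 15: tick 3 -> clock=28.
lookup c.com: not in cache (expired or never inserted)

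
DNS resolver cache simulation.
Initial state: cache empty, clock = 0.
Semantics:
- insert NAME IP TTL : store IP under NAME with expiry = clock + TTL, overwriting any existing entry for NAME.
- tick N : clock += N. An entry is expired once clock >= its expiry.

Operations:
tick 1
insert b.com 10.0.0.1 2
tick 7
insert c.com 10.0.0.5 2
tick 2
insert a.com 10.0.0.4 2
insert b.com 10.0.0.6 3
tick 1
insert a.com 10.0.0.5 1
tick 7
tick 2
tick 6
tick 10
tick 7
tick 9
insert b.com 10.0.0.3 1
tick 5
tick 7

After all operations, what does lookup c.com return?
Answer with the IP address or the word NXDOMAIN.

Op 1: tick 1 -> clock=1.
Op 2: insert b.com -> 10.0.0.1 (expiry=1+2=3). clock=1
Op 3: tick 7 -> clock=8. purged={b.com}
Op 4: insert c.com -> 10.0.0.5 (expiry=8+2=10). clock=8
Op 5: tick 2 -> clock=10. purged={c.com}
Op 6: insert a.com -> 10.0.0.4 (expiry=10+2=12). clock=10
Op 7: insert b.com -> 10.0.0.6 (expiry=10+3=13). clock=10
Op 8: tick 1 -> clock=11.
Op 9: insert a.com -> 10.0.0.5 (expiry=11+1=12). clock=11
Op 10: tick 7 -> clock=18. purged={a.com,b.com}
Op 11: tick 2 -> clock=20.
Op 12: tick 6 -> clock=26.
Op 13: tick 10 -> clock=36.
Op 14: tick 7 -> clock=43.
Op 15: tick 9 -> clock=52.
Op 16: insert b.com -> 10.0.0.3 (expiry=52+1=53). clock=52
Op 17: tick 5 -> clock=57. purged={b.com}
Op 18: tick 7 -> clock=64.
lookup c.com: not in cache (expired or never inserted)

Answer: NXDOMAIN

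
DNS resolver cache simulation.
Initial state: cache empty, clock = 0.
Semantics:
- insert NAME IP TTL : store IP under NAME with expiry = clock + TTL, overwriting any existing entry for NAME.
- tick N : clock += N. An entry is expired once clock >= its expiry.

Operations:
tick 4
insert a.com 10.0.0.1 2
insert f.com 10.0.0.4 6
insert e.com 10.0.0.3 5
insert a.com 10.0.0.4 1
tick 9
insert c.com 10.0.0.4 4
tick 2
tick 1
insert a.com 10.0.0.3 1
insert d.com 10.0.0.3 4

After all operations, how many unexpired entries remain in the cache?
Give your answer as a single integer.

Answer: 3

Derivation:
Op 1: tick 4 -> clock=4.
Op 2: insert a.com -> 10.0.0.1 (expiry=4+2=6). clock=4
Op 3: insert f.com -> 10.0.0.4 (expiry=4+6=10). clock=4
Op 4: insert e.com -> 10.0.0.3 (expiry=4+5=9). clock=4
Op 5: insert a.com -> 10.0.0.4 (expiry=4+1=5). clock=4
Op 6: tick 9 -> clock=13. purged={a.com,e.com,f.com}
Op 7: insert c.com -> 10.0.0.4 (expiry=13+4=17). clock=13
Op 8: tick 2 -> clock=15.
Op 9: tick 1 -> clock=16.
Op 10: insert a.com -> 10.0.0.3 (expiry=16+1=17). clock=16
Op 11: insert d.com -> 10.0.0.3 (expiry=16+4=20). clock=16
Final cache (unexpired): {a.com,c.com,d.com} -> size=3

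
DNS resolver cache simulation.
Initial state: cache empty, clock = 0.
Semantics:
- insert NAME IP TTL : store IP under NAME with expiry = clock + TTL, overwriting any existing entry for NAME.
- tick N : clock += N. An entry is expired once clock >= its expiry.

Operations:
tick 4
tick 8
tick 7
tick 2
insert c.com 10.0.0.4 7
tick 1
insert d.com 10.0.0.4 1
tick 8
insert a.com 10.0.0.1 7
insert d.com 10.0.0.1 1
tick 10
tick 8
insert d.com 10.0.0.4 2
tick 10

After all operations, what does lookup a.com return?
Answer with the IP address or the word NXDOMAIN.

Op 1: tick 4 -> clock=4.
Op 2: tick 8 -> clock=12.
Op 3: tick 7 -> clock=19.
Op 4: tick 2 -> clock=21.
Op 5: insert c.com -> 10.0.0.4 (expiry=21+7=28). clock=21
Op 6: tick 1 -> clock=22.
Op 7: insert d.com -> 10.0.0.4 (expiry=22+1=23). clock=22
Op 8: tick 8 -> clock=30. purged={c.com,d.com}
Op 9: insert a.com -> 10.0.0.1 (expiry=30+7=37). clock=30
Op 10: insert d.com -> 10.0.0.1 (expiry=30+1=31). clock=30
Op 11: tick 10 -> clock=40. purged={a.com,d.com}
Op 12: tick 8 -> clock=48.
Op 13: insert d.com -> 10.0.0.4 (expiry=48+2=50). clock=48
Op 14: tick 10 -> clock=58. purged={d.com}
lookup a.com: not in cache (expired or never inserted)

Answer: NXDOMAIN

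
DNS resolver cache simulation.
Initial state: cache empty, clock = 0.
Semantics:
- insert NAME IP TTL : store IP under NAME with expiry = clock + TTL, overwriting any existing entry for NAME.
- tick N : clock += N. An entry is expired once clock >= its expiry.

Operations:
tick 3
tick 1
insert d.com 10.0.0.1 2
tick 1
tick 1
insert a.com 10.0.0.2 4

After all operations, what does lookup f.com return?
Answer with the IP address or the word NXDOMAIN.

Op 1: tick 3 -> clock=3.
Op 2: tick 1 -> clock=4.
Op 3: insert d.com -> 10.0.0.1 (expiry=4+2=6). clock=4
Op 4: tick 1 -> clock=5.
Op 5: tick 1 -> clock=6. purged={d.com}
Op 6: insert a.com -> 10.0.0.2 (expiry=6+4=10). clock=6
lookup f.com: not in cache (expired or never inserted)

Answer: NXDOMAIN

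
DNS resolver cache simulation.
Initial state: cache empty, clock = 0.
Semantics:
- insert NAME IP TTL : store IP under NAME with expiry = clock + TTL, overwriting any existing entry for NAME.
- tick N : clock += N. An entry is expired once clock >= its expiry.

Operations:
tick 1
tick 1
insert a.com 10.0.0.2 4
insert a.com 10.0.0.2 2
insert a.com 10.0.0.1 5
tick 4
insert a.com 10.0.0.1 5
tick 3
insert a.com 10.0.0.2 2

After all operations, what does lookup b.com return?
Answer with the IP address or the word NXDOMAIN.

Op 1: tick 1 -> clock=1.
Op 2: tick 1 -> clock=2.
Op 3: insert a.com -> 10.0.0.2 (expiry=2+4=6). clock=2
Op 4: insert a.com -> 10.0.0.2 (expiry=2+2=4). clock=2
Op 5: insert a.com -> 10.0.0.1 (expiry=2+5=7). clock=2
Op 6: tick 4 -> clock=6.
Op 7: insert a.com -> 10.0.0.1 (expiry=6+5=11). clock=6
Op 8: tick 3 -> clock=9.
Op 9: insert a.com -> 10.0.0.2 (expiry=9+2=11). clock=9
lookup b.com: not in cache (expired or never inserted)

Answer: NXDOMAIN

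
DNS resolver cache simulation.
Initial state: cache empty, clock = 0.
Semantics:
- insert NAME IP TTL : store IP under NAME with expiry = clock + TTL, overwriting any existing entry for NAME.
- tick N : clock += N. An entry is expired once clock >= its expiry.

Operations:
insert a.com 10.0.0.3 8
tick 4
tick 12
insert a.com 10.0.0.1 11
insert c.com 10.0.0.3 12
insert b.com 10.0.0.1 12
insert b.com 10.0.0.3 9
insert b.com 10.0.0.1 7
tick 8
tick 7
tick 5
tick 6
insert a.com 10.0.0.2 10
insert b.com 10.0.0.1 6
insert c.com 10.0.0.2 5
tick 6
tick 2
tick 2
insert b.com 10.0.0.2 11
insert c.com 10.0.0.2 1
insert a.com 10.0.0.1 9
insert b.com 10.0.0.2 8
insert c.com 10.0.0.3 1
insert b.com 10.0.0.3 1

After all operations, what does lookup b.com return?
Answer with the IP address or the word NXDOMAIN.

Op 1: insert a.com -> 10.0.0.3 (expiry=0+8=8). clock=0
Op 2: tick 4 -> clock=4.
Op 3: tick 12 -> clock=16. purged={a.com}
Op 4: insert a.com -> 10.0.0.1 (expiry=16+11=27). clock=16
Op 5: insert c.com -> 10.0.0.3 (expiry=16+12=28). clock=16
Op 6: insert b.com -> 10.0.0.1 (expiry=16+12=28). clock=16
Op 7: insert b.com -> 10.0.0.3 (expiry=16+9=25). clock=16
Op 8: insert b.com -> 10.0.0.1 (expiry=16+7=23). clock=16
Op 9: tick 8 -> clock=24. purged={b.com}
Op 10: tick 7 -> clock=31. purged={a.com,c.com}
Op 11: tick 5 -> clock=36.
Op 12: tick 6 -> clock=42.
Op 13: insert a.com -> 10.0.0.2 (expiry=42+10=52). clock=42
Op 14: insert b.com -> 10.0.0.1 (expiry=42+6=48). clock=42
Op 15: insert c.com -> 10.0.0.2 (expiry=42+5=47). clock=42
Op 16: tick 6 -> clock=48. purged={b.com,c.com}
Op 17: tick 2 -> clock=50.
Op 18: tick 2 -> clock=52. purged={a.com}
Op 19: insert b.com -> 10.0.0.2 (expiry=52+11=63). clock=52
Op 20: insert c.com -> 10.0.0.2 (expiry=52+1=53). clock=52
Op 21: insert a.com -> 10.0.0.1 (expiry=52+9=61). clock=52
Op 22: insert b.com -> 10.0.0.2 (expiry=52+8=60). clock=52
Op 23: insert c.com -> 10.0.0.3 (expiry=52+1=53). clock=52
Op 24: insert b.com -> 10.0.0.3 (expiry=52+1=53). clock=52
lookup b.com: present, ip=10.0.0.3 expiry=53 > clock=52

Answer: 10.0.0.3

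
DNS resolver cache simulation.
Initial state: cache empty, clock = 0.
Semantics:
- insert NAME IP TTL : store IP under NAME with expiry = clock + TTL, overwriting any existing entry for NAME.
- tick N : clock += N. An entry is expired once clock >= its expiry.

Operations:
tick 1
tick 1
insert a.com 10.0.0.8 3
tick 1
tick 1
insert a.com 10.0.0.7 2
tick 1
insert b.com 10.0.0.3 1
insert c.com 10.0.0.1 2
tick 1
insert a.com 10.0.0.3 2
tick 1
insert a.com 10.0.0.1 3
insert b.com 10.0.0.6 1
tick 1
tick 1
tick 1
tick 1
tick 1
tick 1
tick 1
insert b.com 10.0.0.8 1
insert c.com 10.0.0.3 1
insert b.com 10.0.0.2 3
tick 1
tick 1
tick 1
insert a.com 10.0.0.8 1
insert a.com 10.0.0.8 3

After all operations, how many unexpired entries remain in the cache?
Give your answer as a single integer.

Op 1: tick 1 -> clock=1.
Op 2: tick 1 -> clock=2.
Op 3: insert a.com -> 10.0.0.8 (expiry=2+3=5). clock=2
Op 4: tick 1 -> clock=3.
Op 5: tick 1 -> clock=4.
Op 6: insert a.com -> 10.0.0.7 (expiry=4+2=6). clock=4
Op 7: tick 1 -> clock=5.
Op 8: insert b.com -> 10.0.0.3 (expiry=5+1=6). clock=5
Op 9: insert c.com -> 10.0.0.1 (expiry=5+2=7). clock=5
Op 10: tick 1 -> clock=6. purged={a.com,b.com}
Op 11: insert a.com -> 10.0.0.3 (expiry=6+2=8). clock=6
Op 12: tick 1 -> clock=7. purged={c.com}
Op 13: insert a.com -> 10.0.0.1 (expiry=7+3=10). clock=7
Op 14: insert b.com -> 10.0.0.6 (expiry=7+1=8). clock=7
Op 15: tick 1 -> clock=8. purged={b.com}
Op 16: tick 1 -> clock=9.
Op 17: tick 1 -> clock=10. purged={a.com}
Op 18: tick 1 -> clock=11.
Op 19: tick 1 -> clock=12.
Op 20: tick 1 -> clock=13.
Op 21: tick 1 -> clock=14.
Op 22: insert b.com -> 10.0.0.8 (expiry=14+1=15). clock=14
Op 23: insert c.com -> 10.0.0.3 (expiry=14+1=15). clock=14
Op 24: insert b.com -> 10.0.0.2 (expiry=14+3=17). clock=14
Op 25: tick 1 -> clock=15. purged={c.com}
Op 26: tick 1 -> clock=16.
Op 27: tick 1 -> clock=17. purged={b.com}
Op 28: insert a.com -> 10.0.0.8 (expiry=17+1=18). clock=17
Op 29: insert a.com -> 10.0.0.8 (expiry=17+3=20). clock=17
Final cache (unexpired): {a.com} -> size=1

Answer: 1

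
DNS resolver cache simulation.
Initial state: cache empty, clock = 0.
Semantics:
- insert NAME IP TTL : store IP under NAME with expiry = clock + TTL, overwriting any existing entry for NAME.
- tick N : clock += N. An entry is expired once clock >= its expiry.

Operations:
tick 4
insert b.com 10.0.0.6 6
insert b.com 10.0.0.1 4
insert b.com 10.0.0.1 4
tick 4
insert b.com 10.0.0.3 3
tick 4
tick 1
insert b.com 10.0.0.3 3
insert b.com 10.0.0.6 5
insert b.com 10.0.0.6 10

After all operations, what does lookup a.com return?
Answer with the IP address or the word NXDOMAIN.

Op 1: tick 4 -> clock=4.
Op 2: insert b.com -> 10.0.0.6 (expiry=4+6=10). clock=4
Op 3: insert b.com -> 10.0.0.1 (expiry=4+4=8). clock=4
Op 4: insert b.com -> 10.0.0.1 (expiry=4+4=8). clock=4
Op 5: tick 4 -> clock=8. purged={b.com}
Op 6: insert b.com -> 10.0.0.3 (expiry=8+3=11). clock=8
Op 7: tick 4 -> clock=12. purged={b.com}
Op 8: tick 1 -> clock=13.
Op 9: insert b.com -> 10.0.0.3 (expiry=13+3=16). clock=13
Op 10: insert b.com -> 10.0.0.6 (expiry=13+5=18). clock=13
Op 11: insert b.com -> 10.0.0.6 (expiry=13+10=23). clock=13
lookup a.com: not in cache (expired or never inserted)

Answer: NXDOMAIN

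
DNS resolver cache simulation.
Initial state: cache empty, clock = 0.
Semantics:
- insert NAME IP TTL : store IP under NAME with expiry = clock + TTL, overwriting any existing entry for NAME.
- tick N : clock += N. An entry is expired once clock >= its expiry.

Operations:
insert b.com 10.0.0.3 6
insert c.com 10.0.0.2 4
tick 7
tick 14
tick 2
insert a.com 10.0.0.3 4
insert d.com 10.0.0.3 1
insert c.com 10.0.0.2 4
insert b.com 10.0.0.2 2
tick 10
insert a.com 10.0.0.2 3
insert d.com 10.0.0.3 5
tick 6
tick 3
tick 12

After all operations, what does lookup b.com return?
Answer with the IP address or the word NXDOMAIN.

Answer: NXDOMAIN

Derivation:
Op 1: insert b.com -> 10.0.0.3 (expiry=0+6=6). clock=0
Op 2: insert c.com -> 10.0.0.2 (expiry=0+4=4). clock=0
Op 3: tick 7 -> clock=7. purged={b.com,c.com}
Op 4: tick 14 -> clock=21.
Op 5: tick 2 -> clock=23.
Op 6: insert a.com -> 10.0.0.3 (expiry=23+4=27). clock=23
Op 7: insert d.com -> 10.0.0.3 (expiry=23+1=24). clock=23
Op 8: insert c.com -> 10.0.0.2 (expiry=23+4=27). clock=23
Op 9: insert b.com -> 10.0.0.2 (expiry=23+2=25). clock=23
Op 10: tick 10 -> clock=33. purged={a.com,b.com,c.com,d.com}
Op 11: insert a.com -> 10.0.0.2 (expiry=33+3=36). clock=33
Op 12: insert d.com -> 10.0.0.3 (expiry=33+5=38). clock=33
Op 13: tick 6 -> clock=39. purged={a.com,d.com}
Op 14: tick 3 -> clock=42.
Op 15: tick 12 -> clock=54.
lookup b.com: not in cache (expired or never inserted)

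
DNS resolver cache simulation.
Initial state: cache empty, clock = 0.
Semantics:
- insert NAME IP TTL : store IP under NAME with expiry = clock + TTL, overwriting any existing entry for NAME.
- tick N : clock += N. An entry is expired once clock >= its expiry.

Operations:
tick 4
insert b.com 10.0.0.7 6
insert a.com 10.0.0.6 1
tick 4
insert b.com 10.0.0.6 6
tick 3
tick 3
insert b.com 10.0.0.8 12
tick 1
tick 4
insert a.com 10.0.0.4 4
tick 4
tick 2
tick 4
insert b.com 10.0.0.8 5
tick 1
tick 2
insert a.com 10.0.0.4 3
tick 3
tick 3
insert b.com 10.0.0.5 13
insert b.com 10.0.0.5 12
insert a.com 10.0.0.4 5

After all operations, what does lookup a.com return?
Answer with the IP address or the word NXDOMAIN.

Op 1: tick 4 -> clock=4.
Op 2: insert b.com -> 10.0.0.7 (expiry=4+6=10). clock=4
Op 3: insert a.com -> 10.0.0.6 (expiry=4+1=5). clock=4
Op 4: tick 4 -> clock=8. purged={a.com}
Op 5: insert b.com -> 10.0.0.6 (expiry=8+6=14). clock=8
Op 6: tick 3 -> clock=11.
Op 7: tick 3 -> clock=14. purged={b.com}
Op 8: insert b.com -> 10.0.0.8 (expiry=14+12=26). clock=14
Op 9: tick 1 -> clock=15.
Op 10: tick 4 -> clock=19.
Op 11: insert a.com -> 10.0.0.4 (expiry=19+4=23). clock=19
Op 12: tick 4 -> clock=23. purged={a.com}
Op 13: tick 2 -> clock=25.
Op 14: tick 4 -> clock=29. purged={b.com}
Op 15: insert b.com -> 10.0.0.8 (expiry=29+5=34). clock=29
Op 16: tick 1 -> clock=30.
Op 17: tick 2 -> clock=32.
Op 18: insert a.com -> 10.0.0.4 (expiry=32+3=35). clock=32
Op 19: tick 3 -> clock=35. purged={a.com,b.com}
Op 20: tick 3 -> clock=38.
Op 21: insert b.com -> 10.0.0.5 (expiry=38+13=51). clock=38
Op 22: insert b.com -> 10.0.0.5 (expiry=38+12=50). clock=38
Op 23: insert a.com -> 10.0.0.4 (expiry=38+5=43). clock=38
lookup a.com: present, ip=10.0.0.4 expiry=43 > clock=38

Answer: 10.0.0.4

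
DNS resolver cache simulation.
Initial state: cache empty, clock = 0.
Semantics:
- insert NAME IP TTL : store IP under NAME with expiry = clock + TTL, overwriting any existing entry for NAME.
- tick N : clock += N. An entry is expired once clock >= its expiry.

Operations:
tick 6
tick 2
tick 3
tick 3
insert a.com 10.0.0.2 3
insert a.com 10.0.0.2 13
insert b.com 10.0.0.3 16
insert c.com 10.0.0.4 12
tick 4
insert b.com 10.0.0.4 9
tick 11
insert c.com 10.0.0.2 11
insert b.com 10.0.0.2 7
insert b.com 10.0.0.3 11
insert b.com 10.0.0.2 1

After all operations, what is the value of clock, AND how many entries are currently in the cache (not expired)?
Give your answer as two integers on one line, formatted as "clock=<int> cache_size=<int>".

Op 1: tick 6 -> clock=6.
Op 2: tick 2 -> clock=8.
Op 3: tick 3 -> clock=11.
Op 4: tick 3 -> clock=14.
Op 5: insert a.com -> 10.0.0.2 (expiry=14+3=17). clock=14
Op 6: insert a.com -> 10.0.0.2 (expiry=14+13=27). clock=14
Op 7: insert b.com -> 10.0.0.3 (expiry=14+16=30). clock=14
Op 8: insert c.com -> 10.0.0.4 (expiry=14+12=26). clock=14
Op 9: tick 4 -> clock=18.
Op 10: insert b.com -> 10.0.0.4 (expiry=18+9=27). clock=18
Op 11: tick 11 -> clock=29. purged={a.com,b.com,c.com}
Op 12: insert c.com -> 10.0.0.2 (expiry=29+11=40). clock=29
Op 13: insert b.com -> 10.0.0.2 (expiry=29+7=36). clock=29
Op 14: insert b.com -> 10.0.0.3 (expiry=29+11=40). clock=29
Op 15: insert b.com -> 10.0.0.2 (expiry=29+1=30). clock=29
Final clock = 29
Final cache (unexpired): {b.com,c.com} -> size=2

Answer: clock=29 cache_size=2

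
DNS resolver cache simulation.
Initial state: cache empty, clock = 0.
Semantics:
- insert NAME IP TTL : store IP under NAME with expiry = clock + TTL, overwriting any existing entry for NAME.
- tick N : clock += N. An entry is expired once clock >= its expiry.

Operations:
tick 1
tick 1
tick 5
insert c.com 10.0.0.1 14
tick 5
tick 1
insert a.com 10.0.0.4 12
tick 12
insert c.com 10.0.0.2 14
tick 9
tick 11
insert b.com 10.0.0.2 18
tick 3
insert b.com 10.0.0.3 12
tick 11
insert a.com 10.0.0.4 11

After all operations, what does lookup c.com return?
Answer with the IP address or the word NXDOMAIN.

Answer: NXDOMAIN

Derivation:
Op 1: tick 1 -> clock=1.
Op 2: tick 1 -> clock=2.
Op 3: tick 5 -> clock=7.
Op 4: insert c.com -> 10.0.0.1 (expiry=7+14=21). clock=7
Op 5: tick 5 -> clock=12.
Op 6: tick 1 -> clock=13.
Op 7: insert a.com -> 10.0.0.4 (expiry=13+12=25). clock=13
Op 8: tick 12 -> clock=25. purged={a.com,c.com}
Op 9: insert c.com -> 10.0.0.2 (expiry=25+14=39). clock=25
Op 10: tick 9 -> clock=34.
Op 11: tick 11 -> clock=45. purged={c.com}
Op 12: insert b.com -> 10.0.0.2 (expiry=45+18=63). clock=45
Op 13: tick 3 -> clock=48.
Op 14: insert b.com -> 10.0.0.3 (expiry=48+12=60). clock=48
Op 15: tick 11 -> clock=59.
Op 16: insert a.com -> 10.0.0.4 (expiry=59+11=70). clock=59
lookup c.com: not in cache (expired or never inserted)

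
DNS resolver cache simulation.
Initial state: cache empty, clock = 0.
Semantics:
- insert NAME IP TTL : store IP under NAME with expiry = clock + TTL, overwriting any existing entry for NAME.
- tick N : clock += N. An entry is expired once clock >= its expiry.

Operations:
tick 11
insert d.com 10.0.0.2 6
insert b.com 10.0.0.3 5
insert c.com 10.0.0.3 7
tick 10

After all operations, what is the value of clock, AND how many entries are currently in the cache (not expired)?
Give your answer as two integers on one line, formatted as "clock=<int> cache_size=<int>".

Op 1: tick 11 -> clock=11.
Op 2: insert d.com -> 10.0.0.2 (expiry=11+6=17). clock=11
Op 3: insert b.com -> 10.0.0.3 (expiry=11+5=16). clock=11
Op 4: insert c.com -> 10.0.0.3 (expiry=11+7=18). clock=11
Op 5: tick 10 -> clock=21. purged={b.com,c.com,d.com}
Final clock = 21
Final cache (unexpired): {} -> size=0

Answer: clock=21 cache_size=0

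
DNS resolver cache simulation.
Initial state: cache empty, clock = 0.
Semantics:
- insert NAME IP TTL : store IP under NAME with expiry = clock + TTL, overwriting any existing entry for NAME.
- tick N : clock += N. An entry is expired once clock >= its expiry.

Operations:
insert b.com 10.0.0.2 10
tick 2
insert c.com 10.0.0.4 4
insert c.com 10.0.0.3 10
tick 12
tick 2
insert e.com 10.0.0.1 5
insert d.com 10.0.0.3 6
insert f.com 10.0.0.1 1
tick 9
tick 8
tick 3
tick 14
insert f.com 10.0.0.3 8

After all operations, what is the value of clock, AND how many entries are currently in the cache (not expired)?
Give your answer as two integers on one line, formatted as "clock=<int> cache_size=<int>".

Answer: clock=50 cache_size=1

Derivation:
Op 1: insert b.com -> 10.0.0.2 (expiry=0+10=10). clock=0
Op 2: tick 2 -> clock=2.
Op 3: insert c.com -> 10.0.0.4 (expiry=2+4=6). clock=2
Op 4: insert c.com -> 10.0.0.3 (expiry=2+10=12). clock=2
Op 5: tick 12 -> clock=14. purged={b.com,c.com}
Op 6: tick 2 -> clock=16.
Op 7: insert e.com -> 10.0.0.1 (expiry=16+5=21). clock=16
Op 8: insert d.com -> 10.0.0.3 (expiry=16+6=22). clock=16
Op 9: insert f.com -> 10.0.0.1 (expiry=16+1=17). clock=16
Op 10: tick 9 -> clock=25. purged={d.com,e.com,f.com}
Op 11: tick 8 -> clock=33.
Op 12: tick 3 -> clock=36.
Op 13: tick 14 -> clock=50.
Op 14: insert f.com -> 10.0.0.3 (expiry=50+8=58). clock=50
Final clock = 50
Final cache (unexpired): {f.com} -> size=1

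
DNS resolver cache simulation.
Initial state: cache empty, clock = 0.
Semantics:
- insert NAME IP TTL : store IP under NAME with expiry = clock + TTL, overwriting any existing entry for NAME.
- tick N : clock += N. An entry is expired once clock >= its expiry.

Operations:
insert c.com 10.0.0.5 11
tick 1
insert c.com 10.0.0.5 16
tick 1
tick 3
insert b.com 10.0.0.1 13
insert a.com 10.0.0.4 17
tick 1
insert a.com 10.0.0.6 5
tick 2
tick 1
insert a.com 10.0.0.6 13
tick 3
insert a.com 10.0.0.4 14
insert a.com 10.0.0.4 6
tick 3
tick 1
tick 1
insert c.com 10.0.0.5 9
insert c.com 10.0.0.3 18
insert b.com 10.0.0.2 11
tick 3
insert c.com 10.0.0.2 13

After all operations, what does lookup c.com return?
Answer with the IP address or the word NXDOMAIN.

Answer: 10.0.0.2

Derivation:
Op 1: insert c.com -> 10.0.0.5 (expiry=0+11=11). clock=0
Op 2: tick 1 -> clock=1.
Op 3: insert c.com -> 10.0.0.5 (expiry=1+16=17). clock=1
Op 4: tick 1 -> clock=2.
Op 5: tick 3 -> clock=5.
Op 6: insert b.com -> 10.0.0.1 (expiry=5+13=18). clock=5
Op 7: insert a.com -> 10.0.0.4 (expiry=5+17=22). clock=5
Op 8: tick 1 -> clock=6.
Op 9: insert a.com -> 10.0.0.6 (expiry=6+5=11). clock=6
Op 10: tick 2 -> clock=8.
Op 11: tick 1 -> clock=9.
Op 12: insert a.com -> 10.0.0.6 (expiry=9+13=22). clock=9
Op 13: tick 3 -> clock=12.
Op 14: insert a.com -> 10.0.0.4 (expiry=12+14=26). clock=12
Op 15: insert a.com -> 10.0.0.4 (expiry=12+6=18). clock=12
Op 16: tick 3 -> clock=15.
Op 17: tick 1 -> clock=16.
Op 18: tick 1 -> clock=17. purged={c.com}
Op 19: insert c.com -> 10.0.0.5 (expiry=17+9=26). clock=17
Op 20: insert c.com -> 10.0.0.3 (expiry=17+18=35). clock=17
Op 21: insert b.com -> 10.0.0.2 (expiry=17+11=28). clock=17
Op 22: tick 3 -> clock=20. purged={a.com}
Op 23: insert c.com -> 10.0.0.2 (expiry=20+13=33). clock=20
lookup c.com: present, ip=10.0.0.2 expiry=33 > clock=20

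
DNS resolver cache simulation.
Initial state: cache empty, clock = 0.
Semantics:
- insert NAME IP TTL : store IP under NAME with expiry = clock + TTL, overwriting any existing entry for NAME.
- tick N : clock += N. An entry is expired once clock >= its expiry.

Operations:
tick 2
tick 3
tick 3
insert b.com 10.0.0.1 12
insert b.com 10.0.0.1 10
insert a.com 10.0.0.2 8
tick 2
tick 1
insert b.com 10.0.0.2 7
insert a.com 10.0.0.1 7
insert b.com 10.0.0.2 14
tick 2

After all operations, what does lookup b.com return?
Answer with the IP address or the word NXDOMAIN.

Answer: 10.0.0.2

Derivation:
Op 1: tick 2 -> clock=2.
Op 2: tick 3 -> clock=5.
Op 3: tick 3 -> clock=8.
Op 4: insert b.com -> 10.0.0.1 (expiry=8+12=20). clock=8
Op 5: insert b.com -> 10.0.0.1 (expiry=8+10=18). clock=8
Op 6: insert a.com -> 10.0.0.2 (expiry=8+8=16). clock=8
Op 7: tick 2 -> clock=10.
Op 8: tick 1 -> clock=11.
Op 9: insert b.com -> 10.0.0.2 (expiry=11+7=18). clock=11
Op 10: insert a.com -> 10.0.0.1 (expiry=11+7=18). clock=11
Op 11: insert b.com -> 10.0.0.2 (expiry=11+14=25). clock=11
Op 12: tick 2 -> clock=13.
lookup b.com: present, ip=10.0.0.2 expiry=25 > clock=13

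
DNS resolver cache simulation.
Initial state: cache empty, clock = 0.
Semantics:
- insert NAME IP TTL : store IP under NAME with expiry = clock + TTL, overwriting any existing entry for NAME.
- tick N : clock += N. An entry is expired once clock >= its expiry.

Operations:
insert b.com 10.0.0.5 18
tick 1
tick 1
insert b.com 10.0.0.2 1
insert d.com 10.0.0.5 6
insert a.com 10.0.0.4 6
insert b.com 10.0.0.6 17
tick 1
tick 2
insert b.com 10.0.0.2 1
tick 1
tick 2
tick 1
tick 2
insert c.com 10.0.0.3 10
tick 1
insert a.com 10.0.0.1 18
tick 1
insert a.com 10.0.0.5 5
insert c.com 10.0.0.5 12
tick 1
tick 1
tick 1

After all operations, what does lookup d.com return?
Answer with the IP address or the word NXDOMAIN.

Answer: NXDOMAIN

Derivation:
Op 1: insert b.com -> 10.0.0.5 (expiry=0+18=18). clock=0
Op 2: tick 1 -> clock=1.
Op 3: tick 1 -> clock=2.
Op 4: insert b.com -> 10.0.0.2 (expiry=2+1=3). clock=2
Op 5: insert d.com -> 10.0.0.5 (expiry=2+6=8). clock=2
Op 6: insert a.com -> 10.0.0.4 (expiry=2+6=8). clock=2
Op 7: insert b.com -> 10.0.0.6 (expiry=2+17=19). clock=2
Op 8: tick 1 -> clock=3.
Op 9: tick 2 -> clock=5.
Op 10: insert b.com -> 10.0.0.2 (expiry=5+1=6). clock=5
Op 11: tick 1 -> clock=6. purged={b.com}
Op 12: tick 2 -> clock=8. purged={a.com,d.com}
Op 13: tick 1 -> clock=9.
Op 14: tick 2 -> clock=11.
Op 15: insert c.com -> 10.0.0.3 (expiry=11+10=21). clock=11
Op 16: tick 1 -> clock=12.
Op 17: insert a.com -> 10.0.0.1 (expiry=12+18=30). clock=12
Op 18: tick 1 -> clock=13.
Op 19: insert a.com -> 10.0.0.5 (expiry=13+5=18). clock=13
Op 20: insert c.com -> 10.0.0.5 (expiry=13+12=25). clock=13
Op 21: tick 1 -> clock=14.
Op 22: tick 1 -> clock=15.
Op 23: tick 1 -> clock=16.
lookup d.com: not in cache (expired or never inserted)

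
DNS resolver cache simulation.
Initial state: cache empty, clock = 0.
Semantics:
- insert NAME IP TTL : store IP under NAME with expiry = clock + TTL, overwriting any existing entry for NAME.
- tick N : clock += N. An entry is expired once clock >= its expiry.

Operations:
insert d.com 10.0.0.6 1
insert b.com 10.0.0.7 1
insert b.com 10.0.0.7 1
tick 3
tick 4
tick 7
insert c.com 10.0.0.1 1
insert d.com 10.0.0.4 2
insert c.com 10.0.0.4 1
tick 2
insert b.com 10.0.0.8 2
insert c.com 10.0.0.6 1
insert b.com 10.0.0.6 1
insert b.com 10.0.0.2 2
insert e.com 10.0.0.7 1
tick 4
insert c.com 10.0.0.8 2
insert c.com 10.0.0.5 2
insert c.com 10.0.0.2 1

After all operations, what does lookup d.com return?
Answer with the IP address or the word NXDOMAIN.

Answer: NXDOMAIN

Derivation:
Op 1: insert d.com -> 10.0.0.6 (expiry=0+1=1). clock=0
Op 2: insert b.com -> 10.0.0.7 (expiry=0+1=1). clock=0
Op 3: insert b.com -> 10.0.0.7 (expiry=0+1=1). clock=0
Op 4: tick 3 -> clock=3. purged={b.com,d.com}
Op 5: tick 4 -> clock=7.
Op 6: tick 7 -> clock=14.
Op 7: insert c.com -> 10.0.0.1 (expiry=14+1=15). clock=14
Op 8: insert d.com -> 10.0.0.4 (expiry=14+2=16). clock=14
Op 9: insert c.com -> 10.0.0.4 (expiry=14+1=15). clock=14
Op 10: tick 2 -> clock=16. purged={c.com,d.com}
Op 11: insert b.com -> 10.0.0.8 (expiry=16+2=18). clock=16
Op 12: insert c.com -> 10.0.0.6 (expiry=16+1=17). clock=16
Op 13: insert b.com -> 10.0.0.6 (expiry=16+1=17). clock=16
Op 14: insert b.com -> 10.0.0.2 (expiry=16+2=18). clock=16
Op 15: insert e.com -> 10.0.0.7 (expiry=16+1=17). clock=16
Op 16: tick 4 -> clock=20. purged={b.com,c.com,e.com}
Op 17: insert c.com -> 10.0.0.8 (expiry=20+2=22). clock=20
Op 18: insert c.com -> 10.0.0.5 (expiry=20+2=22). clock=20
Op 19: insert c.com -> 10.0.0.2 (expiry=20+1=21). clock=20
lookup d.com: not in cache (expired or never inserted)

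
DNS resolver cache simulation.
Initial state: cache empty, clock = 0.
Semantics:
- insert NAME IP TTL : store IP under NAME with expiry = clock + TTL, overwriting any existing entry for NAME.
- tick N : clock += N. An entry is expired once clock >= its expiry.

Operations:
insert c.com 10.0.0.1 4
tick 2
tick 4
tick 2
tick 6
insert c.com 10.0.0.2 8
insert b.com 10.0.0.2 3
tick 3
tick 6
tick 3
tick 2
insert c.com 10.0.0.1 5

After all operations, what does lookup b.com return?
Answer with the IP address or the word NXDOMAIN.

Op 1: insert c.com -> 10.0.0.1 (expiry=0+4=4). clock=0
Op 2: tick 2 -> clock=2.
Op 3: tick 4 -> clock=6. purged={c.com}
Op 4: tick 2 -> clock=8.
Op 5: tick 6 -> clock=14.
Op 6: insert c.com -> 10.0.0.2 (expiry=14+8=22). clock=14
Op 7: insert b.com -> 10.0.0.2 (expiry=14+3=17). clock=14
Op 8: tick 3 -> clock=17. purged={b.com}
Op 9: tick 6 -> clock=23. purged={c.com}
Op 10: tick 3 -> clock=26.
Op 11: tick 2 -> clock=28.
Op 12: insert c.com -> 10.0.0.1 (expiry=28+5=33). clock=28
lookup b.com: not in cache (expired or never inserted)

Answer: NXDOMAIN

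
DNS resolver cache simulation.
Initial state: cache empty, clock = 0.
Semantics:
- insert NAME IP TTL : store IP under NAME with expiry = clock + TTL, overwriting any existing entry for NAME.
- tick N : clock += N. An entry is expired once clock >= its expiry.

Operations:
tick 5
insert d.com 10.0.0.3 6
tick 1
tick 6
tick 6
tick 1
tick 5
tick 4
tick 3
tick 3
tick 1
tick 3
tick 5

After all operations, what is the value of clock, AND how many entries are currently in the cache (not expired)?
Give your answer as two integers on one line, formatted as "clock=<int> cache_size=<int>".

Op 1: tick 5 -> clock=5.
Op 2: insert d.com -> 10.0.0.3 (expiry=5+6=11). clock=5
Op 3: tick 1 -> clock=6.
Op 4: tick 6 -> clock=12. purged={d.com}
Op 5: tick 6 -> clock=18.
Op 6: tick 1 -> clock=19.
Op 7: tick 5 -> clock=24.
Op 8: tick 4 -> clock=28.
Op 9: tick 3 -> clock=31.
Op 10: tick 3 -> clock=34.
Op 11: tick 1 -> clock=35.
Op 12: tick 3 -> clock=38.
Op 13: tick 5 -> clock=43.
Final clock = 43
Final cache (unexpired): {} -> size=0

Answer: clock=43 cache_size=0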